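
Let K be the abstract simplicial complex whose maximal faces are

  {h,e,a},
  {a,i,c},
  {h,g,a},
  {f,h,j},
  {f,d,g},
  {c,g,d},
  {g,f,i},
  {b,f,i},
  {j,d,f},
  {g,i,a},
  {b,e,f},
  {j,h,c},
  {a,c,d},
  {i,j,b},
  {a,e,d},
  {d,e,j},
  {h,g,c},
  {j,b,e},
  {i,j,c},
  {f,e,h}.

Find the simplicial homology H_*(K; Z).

Take the total order a < b < c < d < e < f < g < h < i < j on the vertex set. Then K (dimension 2) consists of the simplices:

  0-simplices (10): a, b, c, d, e, f, g, h, i, j
  1-simplices (30): ac, ad, ae, ag, ah, ai, be, bf, bi, bj, cd, cg, ch, ci, cj, de, df, dg, dj, ef, eh, ej, fg, fh, fi, fj, gh, gi, hj, ij
  2-simplices (20): acd, aci, ade, aeh, agh, agi, bef, bej, bfi, bij, cdg, cgh, chj, cij, dej, dfg, dfj, efh, fgi, fhj

giving chain groups C_0 ≅ Z^10, C_1 ≅ Z^30, C_2 ≅ Z^20.

The boundary map ∂_1: C_1 → C_0 sends each edge [p,q] (with p < q) to q − p.
This gives a 10×30 integer matrix of rank 9; reducing to Smith normal form yields diagonal entries (1,1,1,1,1,1,1,1,1).

The boundary map ∂_2: C_2 → C_1 maps a triangle to the signed sum of its edges. For instance
  ∂dfj = fj − dj + df,
  ∂bej = ej − bj + be.
The resulting 30×20 matrix has rank 20, and its Smith normal form has invariant factors (1,1,1,1,1,1,1,1,1,1,1,1,1,1,1,1,1,1,1,2).

Computing H_k = (kernel of ∂_k) / (image of ∂_{k+1}):

  H_0: rank C_0 − rank ∂_1 = 10 − 9 = 1, and the invariant factors of ∂_1 are all 1, so H_0 = Z.
  H_1: rank ker ∂_1 − rank ∂_2 = (30 − 9) − 20 = 1, and ∂_2 has invariant factor 2 > 1, so H_1 = Z ⊕ Z_2.
  H_2: rank ker ∂_2 − rank ∂_3 = (20 − 20) − 0 = 0, and there is no ∂_3, so H_2 = 0.

As a check, the Euler characteristic is 10 − 30 + 20 = 0, which agrees with 1 − 1 + 0 = 0.

H_0 ≅ Z,  H_1 ≅ Z ⊕ Z_2,  H_2 = 0.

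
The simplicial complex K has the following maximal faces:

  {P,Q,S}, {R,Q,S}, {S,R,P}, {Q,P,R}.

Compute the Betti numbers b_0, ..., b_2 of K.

K has 4 vertices, 6 edges, 4 triangles.
rank ∂_0 = 0, rank ∂_1 = 3 ⇒ b_0 = 4 − 0 − 3 = 1; all invariant factors of ∂_1 are 1 so no torsion. So H_0 ≅ Z.
rank ∂_1 = 3, rank ∂_2 = 3 ⇒ b_1 = 6 − 3 − 3 = 0; all invariant factors of ∂_2 are 1 so no torsion. So H_1 ≅ 0.
rank ∂_2 = 3, rank ∂_3 = 0 ⇒ b_2 = 4 − 3 − 0 = 1. So H_2 ≅ Z.

b_0 = 1, b_1 = 0, b_2 = 1.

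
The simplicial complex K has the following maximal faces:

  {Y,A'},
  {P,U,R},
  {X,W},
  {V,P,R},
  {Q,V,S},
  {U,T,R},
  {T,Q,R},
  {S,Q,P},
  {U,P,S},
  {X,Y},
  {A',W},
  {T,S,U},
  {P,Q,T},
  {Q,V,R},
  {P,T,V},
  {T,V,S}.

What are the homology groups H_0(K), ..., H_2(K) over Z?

H_0 ≅ Z^2,  H_1 ≅ Z ⊕ Z/2,  H_2 = 0.

K has 11 vertices, 22 edges, 12 triangles.
rank ∂_0 = 0, rank ∂_1 = 9 ⇒ b_0 = 11 − 0 − 9 = 2; all invariant factors of ∂_1 are 1 so no torsion. So H_0 ≅ Z^2.
rank ∂_1 = 9, rank ∂_2 = 12 ⇒ b_1 = 22 − 9 − 12 = 1; ∂_2 has invariant factor(s) [2] giving torsion. So H_1 ≅ Z ⊕ Z/2.
rank ∂_2 = 12, rank ∂_3 = 0 ⇒ b_2 = 12 − 12 − 0 = 0. So H_2 ≅ 0.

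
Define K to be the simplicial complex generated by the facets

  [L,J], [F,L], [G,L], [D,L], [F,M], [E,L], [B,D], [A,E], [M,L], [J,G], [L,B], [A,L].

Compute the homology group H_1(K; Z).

Fix the vertex order A < B < D < E < F < G < J < L < M and write every simplex with vertices in increasing order. Then dim K = 1 and the simplices of K are:

  0-simplices (9): A, B, D, E, F, G, J, L, M
  1-simplices (12): AE, AL, BD, BL, DL, EL, FL, FM, GJ, GL, JL, LM

Hence C_0 ≅ Z^9, C_1 ≅ Z^12.

The boundary map ∂_1: C_1 → C_0 is given by ∂[p,q] = [q] − [p]. For instance
  ∂EL = L − E.
The resulting 9×12 matrix has rank 8, and its Smith normal form has invariant factors (1,1,1,1,1,1,1,1).

Reading off H_k = ker ∂_k / im ∂_{k+1}:

  H_1: rank ker ∂_1 − rank ∂_2 = (12 − 8) − 0 = 4, and there is no ∂_2, so H_1 = Z^4.

H_1 ≅ Z^4.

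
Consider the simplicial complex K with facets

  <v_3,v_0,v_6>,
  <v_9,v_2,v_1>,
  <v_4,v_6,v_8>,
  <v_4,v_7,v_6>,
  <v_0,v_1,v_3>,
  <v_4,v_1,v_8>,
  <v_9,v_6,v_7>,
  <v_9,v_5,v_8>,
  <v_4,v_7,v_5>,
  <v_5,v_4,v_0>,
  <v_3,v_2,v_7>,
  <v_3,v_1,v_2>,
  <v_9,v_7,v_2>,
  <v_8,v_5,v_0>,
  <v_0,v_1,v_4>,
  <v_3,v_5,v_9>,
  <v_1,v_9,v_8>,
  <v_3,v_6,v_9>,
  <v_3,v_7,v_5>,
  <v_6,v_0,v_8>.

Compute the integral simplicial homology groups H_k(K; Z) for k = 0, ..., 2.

H_0 = Z,  H_1 = Z ⊕ Z/2,  H_2 = 0.

Take the total order v_0 < v_1 < v_2 < v_3 < v_4 < v_5 < v_6 < v_7 < v_8 < v_9 on the vertex set. Then K (dimension 2) consists of the simplices:

  0-simplices (10): [v_0], [v_1], [v_2], [v_3], [v_4], [v_5], [v_6], [v_7], [v_8], [v_9]
  1-simplices (30): (30 of them)
  2-simplices (20): (20 of them)

Hence C_0 ≅ Z^10, C_1 ≅ Z^30, C_2 ≅ Z^20.

Boundary ∂_1: C_1 → C_0 sends each edge [p,q] (with p < q) to q − p.
The resulting 10×30 matrix has rank 9, and its Smith normal form has invariant factors (1,1,1,1,1,1,1,1,1).

∂_2: C_2 → C_1 maps a triangle to the signed sum of its edges. For instance
  ∂[v_0,v_1,v_3] = [v_1,v_3] − [v_0,v_3] + [v_0,v_1],
  ∂[v_3,v_6,v_9] = [v_6,v_9] − [v_3,v_9] + [v_3,v_6].
As a 30×20 matrix over Z this has rank 20, with invariant factors (1,1,1,1,1,1,1,1,1,1,1,1,1,1,1,1,1,1,1,2).

Computing H_k = (kernel of ∂_k) / (image of ∂_{k+1}):

  H_0: rank C_0 − rank ∂_1 = 10 − 9 = 1, and the invariant factors of ∂_1 are all 1, so H_0 ≅ Z.
  H_1: rank ker ∂_1 − rank ∂_2 = (30 − 9) − 20 = 1, and ∂_2 has invariant factor 2 > 1, so H_1 ≅ Z ⊕ Z/2.
  H_2: rank ker ∂_2 − rank ∂_3 = (20 − 20) − 0 = 0, and there is no ∂_3, so H_2 ≅ 0.

As a check, the Euler characteristic is 10 − 30 + 20 = 0, which agrees with 1 − 1 + 0 = 0.
(K is a triangulation of the Klein bottle.)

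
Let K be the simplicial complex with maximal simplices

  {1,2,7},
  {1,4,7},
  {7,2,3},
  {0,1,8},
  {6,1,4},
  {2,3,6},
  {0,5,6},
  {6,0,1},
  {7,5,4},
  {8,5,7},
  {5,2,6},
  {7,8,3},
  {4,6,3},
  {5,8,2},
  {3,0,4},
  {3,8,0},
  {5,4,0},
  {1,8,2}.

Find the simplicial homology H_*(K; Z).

Take the total order 0 < 1 < 2 < 3 < 4 < 5 < 6 < 7 < 8 on the vertex set. Then K (dimension 2) consists of the simplices:

  0-simplices (9): [0], [1], [2], [3], [4], [5], [6], [7], [8]
  1-simplices (27): (27 of them)
  2-simplices (18): [0,1,6], [0,1,8], [0,3,4], [0,3,8], [0,4,5], [0,5,6], [1,2,7], [1,2,8], [1,4,6], [1,4,7], [2,3,6], [2,3,7], [2,5,6], [2,5,8], [3,4,6], [3,7,8], [4,5,7], [5,7,8]

Hence C_0 ≅ Z^9, C_1 ≅ Z^27, C_2 ≅ Z^18.

Boundary ∂_1: C_1 → C_0 sends each edge [p,q] (with p < q) to q − p.
This gives a 9×27 integer matrix of rank 8; reducing to Smith normal form yields diagonal entries (1,1,1,1,1,1,1,1).

∂_2: C_2 → C_1 maps a triangle to the signed sum of its edges. For instance
  ∂[0,1,8] = [1,8] − [0,8] + [0,1],
  ∂[2,5,8] = [5,8] − [2,8] + [2,5].
The 27×18 boundary matrix has rank 18 and Smith normal form diag(1,1,1,1,1,1,1,1,1,1,1,1,1,1,1,1,1,2).

Reading off H_k = ker ∂_k / im ∂_{k+1}:

  H_0: rank C_0 − rank ∂_1 = 9 − 8 = 1, and the invariant factors of ∂_1 are all 1, so H_0 = Z.
  H_1: rank ker ∂_1 − rank ∂_2 = (27 − 8) − 18 = 1, and ∂_2 has invariant factor 2 > 1, so H_1 = Z ⊕ Z/2Z.
  H_2: rank ker ∂_2 − rank ∂_3 = (18 − 18) − 0 = 0, and there is no ∂_3, so H_2 = 0.

H_0 = Z,  H_1 = Z ⊕ Z/2Z,  H_2 = 0.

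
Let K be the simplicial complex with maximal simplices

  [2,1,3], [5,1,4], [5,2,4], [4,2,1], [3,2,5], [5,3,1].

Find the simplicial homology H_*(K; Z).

Take the total order 1 < 2 < 3 < 4 < 5 on the vertex set. Then K (dimension 2) consists of the simplices:

  0-simplices (5): [1], [2], [3], [4], [5]
  1-simplices (9): [1,2], [1,3], [1,4], [1,5], [2,3], [2,4], [2,5], [3,5], [4,5]
  2-simplices (6): [1,2,3], [1,2,4], [1,3,5], [1,4,5], [2,3,5], [2,4,5]

so the chain groups are C_0 ≅ Z^5, C_1 ≅ Z^9, C_2 ≅ Z^6.

Boundary ∂_1: C_1 → C_0 sends each edge [p,q] (with p < q) to q − p. For instance
  ∂[2,3] = [3] − [2].
This gives a 5×9 integer matrix of rank 4; reducing to Smith normal form yields diagonal entries (1,1,1,1).

∂_2: C_2 → C_1 sends each 2-simplex [p,q,r] to [q,r] − [p,r] + [p,q]. For instance
  ∂[2,3,5] = [3,5] − [2,5] + [2,3],
  ∂[1,4,5] = [4,5] − [1,5] + [1,4].
The 9×6 boundary matrix has rank 5 and Smith normal form diag(1,1,1,1,1).

Now H_k = ker ∂_k / im ∂_{k+1}, so:

  H_0: rank C_0 − rank ∂_1 = 5 − 4 = 1, and the invariant factors of ∂_1 are all 1, so H_0 = Z.
  H_1: rank ker ∂_1 − rank ∂_2 = (9 − 4) − 5 = 0, and the invariant factors of ∂_2 are all 1, so H_1 = 0.
  H_2: rank ker ∂_2 − rank ∂_3 = (6 − 5) − 0 = 1, and there is no ∂_3, so H_2 = Z.

(K is a triangulation of the 2-sphere S^2.)

H_0 = Z,  H_1 = 0,  H_2 = Z.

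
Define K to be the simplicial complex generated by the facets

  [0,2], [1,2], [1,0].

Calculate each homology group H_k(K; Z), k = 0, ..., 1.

K has 3 vertices, 3 edges.
rank ∂_0 = 0, rank ∂_1 = 2 ⇒ b_0 = 3 − 0 − 2 = 1; all invariant factors of ∂_1 are 1 so no torsion. So H_0 = Z.
rank ∂_1 = 2, rank ∂_2 = 0 ⇒ b_1 = 3 − 2 − 0 = 1. So H_1 = Z.

H_0 ≅ Z,  H_1 ≅ Z.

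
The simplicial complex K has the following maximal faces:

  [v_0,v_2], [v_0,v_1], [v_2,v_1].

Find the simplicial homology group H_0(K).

H_0 = Z.

We work with the vertex ordering v_0 < v_1 < v_2. The simplices of K, each written with vertices in increasing order, are:

  0-simplices (3): [v_0], [v_1], [v_2]
  1-simplices (3): [v_0,v_1], [v_0,v_2], [v_1,v_2]

Hence C_0 ≅ Z^3, C_1 ≅ Z^3.

∂_1: C_1 → C_0 sends each edge [p,q] (with p < q) to q − p. For instance
  ∂[v_0,v_1] = [v_1] − [v_0].
The resulting 3×3 matrix has rank 2, and its Smith normal form has invariant factors (1,1).

Now H_k = ker ∂_k / im ∂_{k+1}, so:

  H_0: rank C_0 − rank ∂_1 = 3 − 2 = 1, and the invariant factors of ∂_1 are all 1, so H_0 = Z.

(K is a triangulation of the circle S^1.)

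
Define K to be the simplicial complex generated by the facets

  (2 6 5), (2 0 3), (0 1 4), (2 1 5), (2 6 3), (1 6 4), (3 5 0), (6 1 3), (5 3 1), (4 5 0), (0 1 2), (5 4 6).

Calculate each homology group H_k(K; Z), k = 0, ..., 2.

H_0 = Z,  H_1 = Z/2,  H_2 = 0.

We work with the vertex ordering 0 < 1 < 2 < 3 < 4 < 5 < 6. The simplices of K, each written with vertices in increasing order, are:

  0-simplices (7): [0], [1], [2], [3], [4], [5], [6]
  1-simplices (18): [0,1], [0,2], [0,3], [0,4], [0,5], [1,2], [1,3], [1,4], [1,5], [1,6], [2,3], [2,5], [2,6], [3,5], [3,6], [4,5], [4,6], [5,6]
  2-simplices (12): [0,1,2], [0,1,4], [0,2,3], [0,3,5], [0,4,5], [1,2,5], [1,3,5], [1,3,6], [1,4,6], [2,3,6], [2,5,6], [4,5,6]

giving chain groups C_0 ≅ Z^7, C_1 ≅ Z^18, C_2 ≅ Z^12.

Boundary ∂_1: C_1 → C_0 is given by ∂[p,q] = [q] − [p]. For instance
  ∂[1,2] = [2] − [1].
The resulting 7×18 matrix has rank 6, and its Smith normal form has invariant factors (1,1,1,1,1,1).

The boundary map ∂_2: C_2 → C_1 sends each 2-simplex [p,q,r] to [q,r] − [p,r] + [p,q]. For instance
  ∂[0,3,5] = [3,5] − [0,5] + [0,3],
  ∂[4,5,6] = [5,6] − [4,6] + [4,5].
The 18×12 boundary matrix has rank 12 and Smith normal form diag(1,1,1,1,1,1,1,1,1,1,1,2).

Now H_k = ker ∂_k / im ∂_{k+1}, so:

  H_0: rank C_0 − rank ∂_1 = 7 − 6 = 1, and the invariant factors of ∂_1 are all 1, so H_0 = Z.
  H_1: rank ker ∂_1 − rank ∂_2 = (18 − 6) − 12 = 0, and ∂_2 has invariant factor 2 > 1, so H_1 = Z/2.
  H_2: rank ker ∂_2 − rank ∂_3 = (12 − 12) − 0 = 0, and there is no ∂_3, so H_2 = 0.

(K is a triangulation of the real projective plane RP^2.)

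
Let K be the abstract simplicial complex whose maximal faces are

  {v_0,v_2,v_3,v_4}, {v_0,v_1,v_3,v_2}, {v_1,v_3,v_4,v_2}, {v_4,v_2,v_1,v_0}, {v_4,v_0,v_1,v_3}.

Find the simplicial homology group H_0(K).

We work with the vertex ordering v_0 < v_1 < v_2 < v_3 < v_4. The simplices of K, each written with vertices in increasing order, are:

  0-simplices (5): [v_0], [v_1], [v_2], [v_3], [v_4]
  1-simplices (10): [v_0,v_1], [v_0,v_2], [v_0,v_3], [v_0,v_4], [v_1,v_2], [v_1,v_3], [v_1,v_4], [v_2,v_3], [v_2,v_4], [v_3,v_4]
  2-simplices (10): [v_0,v_1,v_2], [v_0,v_1,v_3], [v_0,v_1,v_4], [v_0,v_2,v_3], [v_0,v_2,v_4], [v_0,v_3,v_4], [v_1,v_2,v_3], [v_1,v_2,v_4], [v_1,v_3,v_4], [v_2,v_3,v_4]
  3-simplices (5): [v_0,v_1,v_2,v_3], [v_0,v_1,v_2,v_4], [v_0,v_1,v_3,v_4], [v_0,v_2,v_3,v_4], [v_1,v_2,v_3,v_4]

so the chain groups are C_0 ≅ Z^5, C_1 ≅ Z^10, C_2 ≅ Z^10, C_3 ≅ Z^5.

∂_1: C_1 → C_0 maps an edge to its endpoints' difference, ∂[p,q] = q − p.
This gives a 5×10 integer matrix of rank 4; reducing to Smith normal form yields diagonal entries (1,1,1,1).

The boundary map ∂_2: C_2 → C_1 maps a triangle to the signed sum of its edges. For instance
  ∂[v_1,v_2,v_4] = [v_2,v_4] − [v_1,v_4] + [v_1,v_2],
  ∂[v_1,v_2,v_3] = [v_2,v_3] − [v_1,v_3] + [v_1,v_2].
This gives a 10×10 integer matrix of rank 6; reducing to Smith normal form yields diagonal entries (1,1,1,1,1,1).

∂_3: C_3 → C_2 sends each 3-simplex σ to the alternating sum Σ_i (−1)^i (σ with its i-th vertex removed). For instance
  ∂[v_0,v_1,v_3,v_4] = [v_1,v_3,v_4] − [v_0,v_3,v_4] + [v_0,v_1,v_4] − [v_0,v_1,v_3],
  ∂[v_0,v_1,v_2,v_3] = [v_1,v_2,v_3] − [v_0,v_2,v_3] + [v_0,v_1,v_3] − [v_0,v_1,v_2].
The resulting 10×5 matrix has rank 4, and its Smith normal form has invariant factors (1,1,1,1).

Reading off H_k = ker ∂_k / im ∂_{k+1}:

  H_0: rank C_0 − rank ∂_1 = 5 − 4 = 1, and the invariant factors of ∂_1 are all 1, so H_0 ≅ Z.

H_0 ≅ Z.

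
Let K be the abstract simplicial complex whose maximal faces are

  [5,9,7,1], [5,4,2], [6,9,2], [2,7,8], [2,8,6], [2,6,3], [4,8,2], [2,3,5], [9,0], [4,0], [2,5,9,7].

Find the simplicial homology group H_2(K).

H_2 = 0.

Take the total order 0 < 1 < 2 < 3 < 4 < 5 < 6 < 7 < 8 < 9 on the vertex set. Then K (dimension 3) consists of the simplices:

  0-simplices (10): [0], [1], [2], [3], [4], [5], [6], [7], [8], [9]
  1-simplices (22): [0,4], [0,9], [1,5], [1,7], [1,9], [2,3], [2,4], [2,5], [2,6], [2,7], [2,8], [2,9], [3,5], [3,6], [4,5], [4,8], [5,7], [5,9], [6,8], [6,9], [7,8], [7,9]
  2-simplices (14): [1,5,7], [1,5,9], [1,7,9], [2,3,5], [2,3,6], [2,4,5], [2,4,8], [2,5,7], [2,5,9], [2,6,8], [2,6,9], [2,7,8], [2,7,9], [5,7,9]
  3-simplices (2): [1,5,7,9], [2,5,7,9]

Hence C_0 ≅ Z^10, C_1 ≅ Z^22, C_2 ≅ Z^14, C_3 ≅ Z^2.

∂_1: C_1 → C_0 is given by ∂[p,q] = [q] − [p]. For instance
  ∂[2,3] = [3] − [2].
The 10×22 boundary matrix has rank 9 and Smith normal form diag(1,1,1,1,1,1,1,1,1).

∂_2: C_2 → C_1 sends each 2-simplex [p,q,r] to [q,r] − [p,r] + [p,q]. For instance
  ∂[1,5,9] = [5,9] − [1,9] + [1,5],
  ∂[2,4,8] = [4,8] − [2,8] + [2,4].
As a 22×14 matrix over Z this has rank 12, with invariant factors (1,1,1,1,1,1,1,1,1,1,1,1).

The boundary map ∂_3: C_3 → C_2 sends each 3-simplex σ to the alternating sum Σ_i (−1)^i (σ with its i-th vertex removed). For instance
  ∂[2,5,7,9] = [5,7,9] − [2,7,9] + [2,5,9] − [2,5,7],
  ∂[1,5,7,9] = [5,7,9] − [1,7,9] + [1,5,9] − [1,5,7].
The resulting 14×2 matrix has rank 2, and its Smith normal form has invariant factors (1,1).

Computing H_k = (kernel of ∂_k) / (image of ∂_{k+1}):

  H_2: rank ker ∂_2 − rank ∂_3 = (14 − 12) − 2 = 0, and the invariant factors of ∂_3 are all 1, so H_2 = 0.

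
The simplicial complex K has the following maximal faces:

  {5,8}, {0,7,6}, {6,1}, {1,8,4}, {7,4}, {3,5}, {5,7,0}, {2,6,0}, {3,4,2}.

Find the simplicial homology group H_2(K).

Take the total order 0 < 1 < 2 < 3 < 4 < 5 < 6 < 7 < 8 on the vertex set. Then K (dimension 2) consists of the simplices:

  0-simplices (9): [0], [1], [2], [3], [4], [5], [6], [7], [8]
  1-simplices (17): [0,2], [0,5], [0,6], [0,7], [1,4], [1,6], [1,8], [2,3], [2,4], [2,6], [3,4], [3,5], [4,7], [4,8], [5,7], [5,8], [6,7]
  2-simplices (5): [0,2,6], [0,5,7], [0,6,7], [1,4,8], [2,3,4]

giving chain groups C_0 ≅ Z^9, C_1 ≅ Z^17, C_2 ≅ Z^5.

∂_1: C_1 → C_0 sends each edge [p,q] (with p < q) to q − p. For instance
  ∂[3,5] = [5] − [3].
The 9×17 boundary matrix has rank 8 and Smith normal form diag(1,1,1,1,1,1,1,1).

∂_2: C_2 → C_1 acts by ∂[p,q,r] = [q,r] − [p,r] + [p,q]. For instance
  ∂[1,4,8] = [4,8] − [1,8] + [1,4],
  ∂[2,3,4] = [3,4] − [2,4] + [2,3].
As a 17×5 matrix over Z this has rank 5, with invariant factors (1,1,1,1,1).

Now H_k = ker ∂_k / im ∂_{k+1}, so:

  H_2: rank ker ∂_2 − rank ∂_3 = (5 − 5) − 0 = 0, and there is no ∂_3, so H_2 = 0.

H_2 = 0.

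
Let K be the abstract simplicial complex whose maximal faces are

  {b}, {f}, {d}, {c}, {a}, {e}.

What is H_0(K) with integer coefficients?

H_0 = Z^6.

We work with the vertex ordering a < b < c < d < e < f. The simplices of K, each written with vertices in increasing order, are:

  0-simplices (6): a, b, c, d, e, f

so the chain groups are C_0 ≅ Z^6.

Reading off H_k = ker ∂_k / im ∂_{k+1}:

  H_0: rank C_0 − rank ∂_1 = 6 − 0 = 6, and there is no ∂_1, so H_0 ≅ Z^6.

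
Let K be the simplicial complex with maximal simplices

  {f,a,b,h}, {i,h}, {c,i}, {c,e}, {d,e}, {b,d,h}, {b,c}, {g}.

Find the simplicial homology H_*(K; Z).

Order the vertices as a < b < c < d < e < f < g < h < i. Listing each simplex with vertices in this order, K has dimension 3 with simplices:

  0-simplices (9): a, b, c, d, e, f, g, h, i
  1-simplices (13): ab, af, ah, bc, bd, bf, bh, ce, ci, de, dh, fh, hi
  2-simplices (5): abf, abh, afh, bdh, bfh
  3-simplices (1): abfh

Hence C_0 ≅ Z^9, C_1 ≅ Z^13, C_2 ≅ Z^5, C_3 ≅ Z^1.

∂_1: C_1 → C_0 is given by ∂[p,q] = [q] − [p].
This gives a 9×13 integer matrix of rank 7; reducing to Smith normal form yields diagonal entries (1,1,1,1,1,1,1).

∂_2: C_2 → C_1 acts by ∂[p,q,r] = [q,r] − [p,r] + [p,q]. For instance
  ∂afh = fh − ah + af,
  ∂abh = bh − ah + ab.
This gives a 13×5 integer matrix of rank 4; reducing to Smith normal form yields diagonal entries (1,1,1,1).

∂_3: C_3 → C_2 sends each 3-simplex σ to the alternating sum Σ_i (−1)^i (σ with its i-th vertex removed). For instance
  ∂abfh = bfh − afh + abh − abf.
The 5×1 boundary matrix has rank 1 and Smith normal form diag(1).

Reading off H_k = ker ∂_k / im ∂_{k+1}:

  H_0: rank C_0 − rank ∂_1 = 9 − 7 = 2, and the invariant factors of ∂_1 are all 1, so H_0 ≅ Z^2.
  H_1: rank ker ∂_1 − rank ∂_2 = (13 − 7) − 4 = 2, and the invariant factors of ∂_2 are all 1, so H_1 ≅ Z^2.
  H_2: rank ker ∂_2 − rank ∂_3 = (5 − 4) − 1 = 0, and the invariant factors of ∂_3 are all 1, so H_2 ≅ 0.
  H_3: rank ker ∂_3 − rank ∂_4 = (1 − 1) − 0 = 0, and there is no ∂_4, so H_3 ≅ 0.

H_0 = Z^2,  H_1 = Z^2,  H_2 = 0,  H_3 = 0.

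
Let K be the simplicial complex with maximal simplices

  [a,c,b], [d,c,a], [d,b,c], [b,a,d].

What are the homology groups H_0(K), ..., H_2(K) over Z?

Order the vertices as a < b < c < d. Listing each simplex with vertices in this order, K has dimension 2 with simplices:

  0-simplices (4): a, b, c, d
  1-simplices (6): ab, ac, ad, bc, bd, cd
  2-simplices (4): abc, abd, acd, bcd

so the chain groups are C_0 ≅ Z^4, C_1 ≅ Z^6, C_2 ≅ Z^4.

∂_1: C_1 → C_0 is given by ∂[p,q] = [q] − [p]. For instance
  ∂ad = d − a.
The resulting 4×6 matrix has rank 3, and its Smith normal form has invariant factors (1,1,1).

The boundary map ∂_2: C_2 → C_1 sends each 2-simplex [p,q,r] to [q,r] − [p,r] + [p,q]. For instance
  ∂acd = cd − ad + ac,
  ∂abd = bd − ad + ab.
The resulting 6×4 matrix has rank 3, and its Smith normal form has invariant factors (1,1,1).

Reading off H_k = ker ∂_k / im ∂_{k+1}:

  H_0: rank C_0 − rank ∂_1 = 4 − 3 = 1, and the invariant factors of ∂_1 are all 1, so H_0 = Z.
  H_1: rank ker ∂_1 − rank ∂_2 = (6 − 3) − 3 = 0, and the invariant factors of ∂_2 are all 1, so H_1 = 0.
  H_2: rank ker ∂_2 − rank ∂_3 = (4 − 3) − 0 = 1, and there is no ∂_3, so H_2 = Z.

H_0 ≅ Z,  H_1 = 0,  H_2 ≅ Z.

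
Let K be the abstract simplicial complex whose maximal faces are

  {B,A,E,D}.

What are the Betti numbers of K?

b_0 = 1, b_1 = 0, b_2 = 0, b_3 = 0.

We work with the vertex ordering A < B < D < E. The simplices of K, each written with vertices in increasing order, are:

  0-simplices (4): A, B, D, E
  1-simplices (6): AB, AD, AE, BD, BE, DE
  2-simplices (4): ABD, ABE, ADE, BDE
  3-simplices (1): ABDE

Hence C_0 ≅ Z^4, C_1 ≅ Z^6, C_2 ≅ Z^4, C_3 ≅ Z^1.

Boundary ∂_1: C_1 → C_0 sends each edge [p,q] (with p < q) to q − p. For instance
  ∂DE = E − D.
The resulting 4×6 matrix has rank 3, and its Smith normal form has invariant factors (1,1,1).

∂_2: C_2 → C_1 acts by ∂[p,q,r] = [q,r] − [p,r] + [p,q]. For instance
  ∂ADE = DE − AE + AD,
  ∂BDE = DE − BE + BD.
The resulting 6×4 matrix has rank 3, and its Smith normal form has invariant factors (1,1,1).

∂_3: C_3 → C_2 sends each 3-simplex σ to the alternating sum Σ_i (−1)^i (σ with its i-th vertex removed). For instance
  ∂ABDE = BDE − ADE + ABE − ABD.
The resulting 4×1 matrix has rank 1, and its Smith normal form has invariant factors (1).

Now H_k = ker ∂_k / im ∂_{k+1}, so:

  H_0: rank C_0 − rank ∂_1 = 4 − 3 = 1, and the invariant factors of ∂_1 are all 1, so H_0 ≅ Z.
  H_1: rank ker ∂_1 − rank ∂_2 = (6 − 3) − 3 = 0, and the invariant factors of ∂_2 are all 1, so H_1 ≅ 0.
  H_2: rank ker ∂_2 − rank ∂_3 = (4 − 3) − 1 = 0, and the invariant factors of ∂_3 are all 1, so H_2 ≅ 0.
  H_3: rank ker ∂_3 − rank ∂_4 = (1 − 1) − 0 = 0, and there is no ∂_4, so H_3 ≅ 0.

As a check, the Euler characteristic is 4 − 6 + 4 − 1 = 1, which agrees with 1 − 0 + 0 − 0 = 1.
(K is a triangulation of the 3-simplex.)

Hence the Betti numbers are b_0 = 1, b_1 = 0, b_2 = 0, b_3 = 0.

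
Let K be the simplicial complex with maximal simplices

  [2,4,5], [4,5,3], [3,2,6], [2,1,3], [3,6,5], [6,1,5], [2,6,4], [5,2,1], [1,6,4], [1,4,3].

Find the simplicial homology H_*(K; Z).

H_0 ≅ Z,  H_1 ≅ Z/2,  H_2 = 0.

K has 6 vertices, 15 edges, 10 triangles.
rank ∂_0 = 0, rank ∂_1 = 5 ⇒ b_0 = 6 − 0 − 5 = 1; all invariant factors of ∂_1 are 1 so no torsion. So H_0 = Z.
rank ∂_1 = 5, rank ∂_2 = 10 ⇒ b_1 = 15 − 5 − 10 = 0; ∂_2 has invariant factor(s) [2] giving torsion. So H_1 = Z/2.
rank ∂_2 = 10, rank ∂_3 = 0 ⇒ b_2 = 10 − 10 − 0 = 0. So H_2 = 0.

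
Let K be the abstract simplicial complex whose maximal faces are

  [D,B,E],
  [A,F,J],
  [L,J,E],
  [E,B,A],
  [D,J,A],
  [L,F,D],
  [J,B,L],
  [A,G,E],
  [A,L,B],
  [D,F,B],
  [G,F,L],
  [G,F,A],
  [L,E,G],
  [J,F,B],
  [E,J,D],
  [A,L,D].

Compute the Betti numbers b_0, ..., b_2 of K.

b_0 = 1, b_1 = 2, b_2 = 1.

Take the total order A < B < D < E < F < G < J < L on the vertex set. Then K (dimension 2) consists of the simplices:

  0-simplices (8): A, B, D, E, F, G, J, L
  1-simplices (24): AB, AD, AE, AF, AG, AJ, AL, BD, BE, BF, BJ, BL, DE, DF, DJ, DL, EG, EJ, EL, FG, FJ, FL, GL, JL
  2-simplices (16): ABE, ABL, ADJ, ADL, AEG, AFG, AFJ, BDE, BDF, BFJ, BJL, DEJ, DFL, EGL, EJL, FGL

Hence C_0 ≅ Z^8, C_1 ≅ Z^24, C_2 ≅ Z^16.

∂_1: C_1 → C_0 maps an edge to its endpoints' difference, ∂[p,q] = q − p.
As a 8×24 matrix over Z this has rank 7, with invariant factors (1,1,1,1,1,1,1).

Boundary ∂_2: C_2 → C_1 sends each 2-simplex [p,q,r] to [q,r] − [p,r] + [p,q]. For instance
  ∂AEG = EG − AG + AE,
  ∂EJL = JL − EL + EJ.
The 24×16 boundary matrix has rank 15 and Smith normal form diag(1,1,1,1,1,1,1,1,1,1,1,1,1,1,1).

Reading off H_k = ker ∂_k / im ∂_{k+1}:

  H_0: rank C_0 − rank ∂_1 = 8 − 7 = 1, and the invariant factors of ∂_1 are all 1, so H_0 = Z.
  H_1: rank ker ∂_1 − rank ∂_2 = (24 − 7) − 15 = 2, and the invariant factors of ∂_2 are all 1, so H_1 = Z^2.
  H_2: rank ker ∂_2 − rank ∂_3 = (16 − 15) − 0 = 1, and there is no ∂_3, so H_2 = Z.

Hence the Betti numbers are b_0 = 1, b_1 = 2, b_2 = 1.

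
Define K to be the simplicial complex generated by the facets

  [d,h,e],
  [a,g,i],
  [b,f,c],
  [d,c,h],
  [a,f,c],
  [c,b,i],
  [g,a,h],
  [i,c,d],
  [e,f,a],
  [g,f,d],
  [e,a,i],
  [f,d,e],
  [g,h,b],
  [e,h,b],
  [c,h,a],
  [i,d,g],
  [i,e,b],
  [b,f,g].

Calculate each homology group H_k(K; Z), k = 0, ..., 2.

H_0 ≅ Z,  H_1 ≅ Z^2,  H_2 ≅ Z.

We work with the vertex ordering a < b < c < d < e < f < g < h < i. The simplices of K, each written with vertices in increasing order, are:

  0-simplices (9): a, b, c, d, e, f, g, h, i
  1-simplices (27): ac, ae, af, ag, ah, ai, bc, be, bf, bg, bh, bi, cd, cf, ch, ci, de, df, dg, dh, di, ef, eh, ei, fg, gh, gi
  2-simplices (18): acf, ach, aef, aei, agh, agi, bcf, bci, beh, bei, bfg, bgh, cdh, cdi, def, deh, dfg, dgi

giving chain groups C_0 ≅ Z^9, C_1 ≅ Z^27, C_2 ≅ Z^18.

The boundary map ∂_1: C_1 → C_0 is given by ∂[p,q] = [q] − [p]. For instance
  ∂bh = h − b.
The 9×27 boundary matrix has rank 8 and Smith normal form diag(1,1,1,1,1,1,1,1).

The boundary map ∂_2: C_2 → C_1 acts by ∂[p,q,r] = [q,r] − [p,r] + [p,q]. For instance
  ∂def = ef − df + de,
  ∂bcf = cf − bf + bc.
The 27×18 boundary matrix has rank 17 and Smith normal form diag(1,1,1,1,1,1,1,1,1,1,1,1,1,1,1,1,1).

Now H_k = ker ∂_k / im ∂_{k+1}, so:

  H_0: rank C_0 − rank ∂_1 = 9 − 8 = 1, and the invariant factors of ∂_1 are all 1, so H_0 ≅ Z.
  H_1: rank ker ∂_1 − rank ∂_2 = (27 − 8) − 17 = 2, and the invariant factors of ∂_2 are all 1, so H_1 ≅ Z^2.
  H_2: rank ker ∂_2 − rank ∂_3 = (18 − 17) − 0 = 1, and there is no ∂_3, so H_2 ≅ Z.

(K is a triangulation of the torus T^2.)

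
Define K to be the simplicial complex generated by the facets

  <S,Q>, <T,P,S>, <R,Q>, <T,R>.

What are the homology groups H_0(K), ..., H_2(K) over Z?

K has 5 vertices, 6 edges, 1 triangle.
rank ∂_0 = 0, rank ∂_1 = 4 ⇒ b_0 = 5 − 0 − 4 = 1; all invariant factors of ∂_1 are 1 so no torsion. So H_0 = Z.
rank ∂_1 = 4, rank ∂_2 = 1 ⇒ b_1 = 6 − 4 − 1 = 1; all invariant factors of ∂_2 are 1 so no torsion. So H_1 = Z.
rank ∂_2 = 1, rank ∂_3 = 0 ⇒ b_2 = 1 − 1 − 0 = 0. So H_2 = 0.

H_0 = Z,  H_1 = Z,  H_2 = 0.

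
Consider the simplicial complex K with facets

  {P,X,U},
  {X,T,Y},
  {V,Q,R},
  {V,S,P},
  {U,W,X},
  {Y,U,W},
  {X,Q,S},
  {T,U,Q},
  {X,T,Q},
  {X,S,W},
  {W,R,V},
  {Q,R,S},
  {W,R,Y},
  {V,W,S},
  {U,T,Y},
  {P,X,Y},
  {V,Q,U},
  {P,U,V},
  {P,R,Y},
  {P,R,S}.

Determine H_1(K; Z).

Fix the vertex order P < Q < R < S < T < U < V < W < X < Y and write every simplex with vertices in increasing order. Then dim K = 2 and the simplices of K are:

  0-simplices (10): P, Q, R, S, T, U, V, W, X, Y
  1-simplices (30): PR, PS, PU, PV, PX, PY, QR, QS, QT, QU, QV, QX, RS, RV, RW, RY, SV, SW, SX, TU, TX, TY, UV, UW, UX, UY, VW, WX, WY, XY
  2-simplices (20): PRS, PRY, PSV, PUV, PUX, PXY, QRS, QRV, QSX, QTU, QTX, QUV, RVW, RWY, SVW, SWX, TUY, TXY, UWX, UWY

so the chain groups are C_0 ≅ Z^10, C_1 ≅ Z^30, C_2 ≅ Z^20.

∂_1: C_1 → C_0 maps an edge to its endpoints' difference, ∂[p,q] = q − p. For instance
  ∂PU = U − P.
This gives a 10×30 integer matrix of rank 9; reducing to Smith normal form yields diagonal entries (1,1,1,1,1,1,1,1,1).

∂_2: C_2 → C_1 maps a triangle to the signed sum of its edges. For instance
  ∂SVW = VW − SW + SV,
  ∂PRS = RS − PS + PR.
The resulting 30×20 matrix has rank 20, and its Smith normal form has invariant factors (1,1,1,1,1,1,1,1,1,1,1,1,1,1,1,1,1,1,1,2).

Reading off H_k = ker ∂_k / im ∂_{k+1}:

  H_1: rank ker ∂_1 − rank ∂_2 = (30 − 9) − 20 = 1, and ∂_2 has invariant factor 2 > 1, so H_1 ≅ Z ⊕ Z_2.

(K is a triangulation of the Klein bottle.)

H_1 = Z ⊕ Z_2.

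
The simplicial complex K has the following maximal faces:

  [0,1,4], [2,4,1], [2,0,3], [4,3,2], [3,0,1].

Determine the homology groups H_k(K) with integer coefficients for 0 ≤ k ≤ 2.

H_0 ≅ Z,  H_1 ≅ Z,  H_2 = 0.

Take the total order 0 < 1 < 2 < 3 < 4 on the vertex set. Then K (dimension 2) consists of the simplices:

  0-simplices (5): [0], [1], [2], [3], [4]
  1-simplices (10): [0,1], [0,2], [0,3], [0,4], [1,2], [1,3], [1,4], [2,3], [2,4], [3,4]
  2-simplices (5): [0,1,3], [0,1,4], [0,2,3], [1,2,4], [2,3,4]

Hence C_0 ≅ Z^5, C_1 ≅ Z^10, C_2 ≅ Z^5.

∂_1: C_1 → C_0 maps an edge to its endpoints' difference, ∂[p,q] = q − p. For instance
  ∂[3,4] = [4] − [3].
As a 5×10 matrix over Z this has rank 4, with invariant factors (1,1,1,1).

∂_2: C_2 → C_1 acts by ∂[p,q,r] = [q,r] − [p,r] + [p,q]. For instance
  ∂[0,1,4] = [1,4] − [0,4] + [0,1],
  ∂[2,3,4] = [3,4] − [2,4] + [2,3].
The resulting 10×5 matrix has rank 5, and its Smith normal form has invariant factors (1,1,1,1,1).

From H_k ≅ ker(∂_k) / im(∂_{k+1}) we obtain:

  H_0: rank C_0 − rank ∂_1 = 5 − 4 = 1, and the invariant factors of ∂_1 are all 1, so H_0 = Z.
  H_1: rank ker ∂_1 − rank ∂_2 = (10 − 4) − 5 = 1, and the invariant factors of ∂_2 are all 1, so H_1 = Z.
  H_2: rank ker ∂_2 − rank ∂_3 = (5 − 5) − 0 = 0, and there is no ∂_3, so H_2 = 0.

As a check, the Euler characteristic is 5 − 10 + 5 = 0, which agrees with 1 − 1 + 0 = 0.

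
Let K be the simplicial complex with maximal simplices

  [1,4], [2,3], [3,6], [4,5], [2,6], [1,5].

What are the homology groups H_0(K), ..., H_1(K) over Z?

Take the total order 1 < 2 < 3 < 4 < 5 < 6 on the vertex set. Then K (dimension 1) consists of the simplices:

  0-simplices (6): [1], [2], [3], [4], [5], [6]
  1-simplices (6): [1,4], [1,5], [2,3], [2,6], [3,6], [4,5]

so the chain groups are C_0 ≅ Z^6, C_1 ≅ Z^6.

∂_1: C_1 → C_0 maps an edge to its endpoints' difference, ∂[p,q] = q − p.
The 6×6 boundary matrix has rank 4 and Smith normal form diag(1,1,1,1).

Reading off H_k = ker ∂_k / im ∂_{k+1}:

  H_0: rank C_0 − rank ∂_1 = 6 − 4 = 2, and the invariant factors of ∂_1 are all 1, so H_0 = Z^2.
  H_1: rank ker ∂_1 − rank ∂_2 = (6 − 4) − 0 = 2, and there is no ∂_2, so H_1 = Z^2.

H_0 = Z^2,  H_1 = Z^2.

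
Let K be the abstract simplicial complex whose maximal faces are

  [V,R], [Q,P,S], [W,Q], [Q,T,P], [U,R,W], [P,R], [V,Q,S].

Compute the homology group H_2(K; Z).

H_2 = 0.

Order the vertices as P < Q < R < S < T < U < V < W. Listing each simplex with vertices in this order, K has dimension 2 with simplices:

  0-simplices (8): P, Q, R, S, T, U, V, W
  1-simplices (13): PQ, PR, PS, PT, QS, QT, QV, QW, RU, RV, RW, SV, UW
  2-simplices (4): PQS, PQT, QSV, RUW

Hence C_0 ≅ Z^8, C_1 ≅ Z^13, C_2 ≅ Z^4.

∂_1: C_1 → C_0 maps an edge to its endpoints' difference, ∂[p,q] = q − p. For instance
  ∂SV = V − S.
The resulting 8×13 matrix has rank 7, and its Smith normal form has invariant factors (1,1,1,1,1,1,1).

The boundary map ∂_2: C_2 → C_1 acts by ∂[p,q,r] = [q,r] − [p,r] + [p,q]. For instance
  ∂QSV = SV − QV + QS,
  ∂PQT = QT − PT + PQ.
As a 13×4 matrix over Z this has rank 4, with invariant factors (1,1,1,1).

From H_k ≅ ker(∂_k) / im(∂_{k+1}) we obtain:

  H_2: rank ker ∂_2 − rank ∂_3 = (4 − 4) − 0 = 0, and there is no ∂_3, so H_2 ≅ 0.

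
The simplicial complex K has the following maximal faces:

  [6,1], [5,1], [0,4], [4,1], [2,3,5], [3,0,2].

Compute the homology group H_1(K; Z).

We work with the vertex ordering 0 < 1 < 2 < 3 < 4 < 5 < 6. The simplices of K, each written with vertices in increasing order, are:

  0-simplices (7): [0], [1], [2], [3], [4], [5], [6]
  1-simplices (9): [0,2], [0,3], [0,4], [1,4], [1,5], [1,6], [2,3], [2,5], [3,5]
  2-simplices (2): [0,2,3], [2,3,5]

Hence C_0 ≅ Z^7, C_1 ≅ Z^9, C_2 ≅ Z^2.

Boundary ∂_1: C_1 → C_0 maps an edge to its endpoints' difference, ∂[p,q] = q − p.
The 7×9 boundary matrix has rank 6 and Smith normal form diag(1,1,1,1,1,1).

Boundary ∂_2: C_2 → C_1 acts by ∂[p,q,r] = [q,r] − [p,r] + [p,q]. For instance
  ∂[0,2,3] = [2,3] − [0,3] + [0,2],
  ∂[2,3,5] = [3,5] − [2,5] + [2,3].
The 9×2 boundary matrix has rank 2 and Smith normal form diag(1,1).

Now H_k = ker ∂_k / im ∂_{k+1}, so:

  H_1: rank ker ∂_1 − rank ∂_2 = (9 − 6) − 2 = 1, and the invariant factors of ∂_2 are all 1, so H_1 = Z.

H_1 ≅ Z.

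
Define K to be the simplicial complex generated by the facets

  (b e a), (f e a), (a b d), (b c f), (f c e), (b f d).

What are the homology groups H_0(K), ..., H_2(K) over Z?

K has 6 vertices, 12 edges, 6 triangles.
rank ∂_0 = 0, rank ∂_1 = 5 ⇒ b_0 = 6 − 0 − 5 = 1; all invariant factors of ∂_1 are 1 so no torsion. So H_0 ≅ Z.
rank ∂_1 = 5, rank ∂_2 = 6 ⇒ b_1 = 12 − 5 − 6 = 1; all invariant factors of ∂_2 are 1 so no torsion. So H_1 ≅ Z.
rank ∂_2 = 6, rank ∂_3 = 0 ⇒ b_2 = 6 − 6 − 0 = 0. So H_2 ≅ 0.

H_0 ≅ Z,  H_1 ≅ Z,  H_2 = 0.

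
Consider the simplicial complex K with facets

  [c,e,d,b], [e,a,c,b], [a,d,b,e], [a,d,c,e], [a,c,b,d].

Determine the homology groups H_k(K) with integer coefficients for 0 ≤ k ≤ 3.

We work with the vertex ordering a < b < c < d < e. The simplices of K, each written with vertices in increasing order, are:

  0-simplices (5): a, b, c, d, e
  1-simplices (10): ab, ac, ad, ae, bc, bd, be, cd, ce, de
  2-simplices (10): abc, abd, abe, acd, ace, ade, bcd, bce, bde, cde
  3-simplices (5): abcd, abce, abde, acde, bcde

so the chain groups are C_0 ≅ Z^5, C_1 ≅ Z^10, C_2 ≅ Z^10, C_3 ≅ Z^5.

Boundary ∂_1: C_1 → C_0 is given by ∂[p,q] = [q] − [p]. For instance
  ∂de = e − d.
This gives a 5×10 integer matrix of rank 4; reducing to Smith normal form yields diagonal entries (1,1,1,1).

Boundary ∂_2: C_2 → C_1 acts by ∂[p,q,r] = [q,r] − [p,r] + [p,q]. For instance
  ∂abd = bd − ad + ab,
  ∂bce = ce − be + bc.
This gives a 10×10 integer matrix of rank 6; reducing to Smith normal form yields diagonal entries (1,1,1,1,1,1).

Boundary ∂_3: C_3 → C_2 sends each 3-simplex σ to the alternating sum Σ_i (−1)^i (σ with its i-th vertex removed). For instance
  ∂acde = cde − ade + ace − acd,
  ∂abcd = bcd − acd + abd − abc.
The 10×5 boundary matrix has rank 4 and Smith normal form diag(1,1,1,1).

Computing H_k = (kernel of ∂_k) / (image of ∂_{k+1}):

  H_0: rank C_0 − rank ∂_1 = 5 − 4 = 1, and the invariant factors of ∂_1 are all 1, so H_0 ≅ Z.
  H_1: rank ker ∂_1 − rank ∂_2 = (10 − 4) − 6 = 0, and the invariant factors of ∂_2 are all 1, so H_1 ≅ 0.
  H_2: rank ker ∂_2 − rank ∂_3 = (10 − 6) − 4 = 0, and the invariant factors of ∂_3 are all 1, so H_2 ≅ 0.
  H_3: rank ker ∂_3 − rank ∂_4 = (5 − 4) − 0 = 1, and there is no ∂_4, so H_3 ≅ Z.

As a check, the Euler characteristic is 5 − 10 + 10 − 5 = 0, which agrees with 1 − 0 + 0 − 1 = 0.

H_0 ≅ Z,  H_1 = 0,  H_2 = 0,  H_3 ≅ Z.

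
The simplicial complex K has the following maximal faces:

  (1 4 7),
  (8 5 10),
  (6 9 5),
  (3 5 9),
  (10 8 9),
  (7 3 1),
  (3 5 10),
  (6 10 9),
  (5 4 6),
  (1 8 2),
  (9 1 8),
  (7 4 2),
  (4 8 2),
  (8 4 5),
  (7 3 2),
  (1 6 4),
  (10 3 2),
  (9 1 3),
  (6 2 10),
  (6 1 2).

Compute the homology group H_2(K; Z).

H_2 ≅ 0.

Order the vertices as 1 < 2 < 3 < 4 < 5 < 6 < 7 < 8 < 9 < 10. Listing each simplex with vertices in this order, K has dimension 2 with simplices:

  0-simplices (10): [1], [2], [3], [4], [5], [6], [7], [8], [9], [10]
  1-simplices (30): (30 of them)
  2-simplices (20): (20 of them)

Hence C_0 ≅ Z^10, C_1 ≅ Z^30, C_2 ≅ Z^20.

The boundary map ∂_1: C_1 → C_0 maps an edge to its endpoints' difference, ∂[p,q] = q − p. For instance
  ∂[2,3] = [3] − [2].
This gives a 10×30 integer matrix of rank 9; reducing to Smith normal form yields diagonal entries (1,1,1,1,1,1,1,1,1).

∂_2: C_2 → C_1 sends each 2-simplex [p,q,r] to [q,r] − [p,r] + [p,q]. For instance
  ∂[4,5,6] = [5,6] − [4,6] + [4,5],
  ∂[1,2,8] = [2,8] − [1,8] + [1,2].
As a 30×20 matrix over Z this has rank 20, with invariant factors (1,1,1,1,1,1,1,1,1,1,1,1,1,1,1,1,1,1,1,2).

From H_k ≅ ker(∂_k) / im(∂_{k+1}) we obtain:

  H_2: rank ker ∂_2 − rank ∂_3 = (20 − 20) − 0 = 0, and there is no ∂_3, so H_2 = 0.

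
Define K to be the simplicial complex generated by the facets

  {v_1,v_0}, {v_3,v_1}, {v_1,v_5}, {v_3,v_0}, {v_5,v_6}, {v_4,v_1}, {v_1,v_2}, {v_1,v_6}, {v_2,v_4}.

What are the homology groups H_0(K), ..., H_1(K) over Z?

H_0 ≅ Z,  H_1 ≅ Z^3.

Order the vertices as v_0 < v_1 < v_2 < v_3 < v_4 < v_5 < v_6. Listing each simplex with vertices in this order, K has dimension 1 with simplices:

  0-simplices (7): [v_0], [v_1], [v_2], [v_3], [v_4], [v_5], [v_6]
  1-simplices (9): [v_0,v_1], [v_0,v_3], [v_1,v_2], [v_1,v_3], [v_1,v_4], [v_1,v_5], [v_1,v_6], [v_2,v_4], [v_5,v_6]

Hence C_0 ≅ Z^7, C_1 ≅ Z^9.

∂_1: C_1 → C_0 is given by ∂[p,q] = [q] − [p]. For instance
  ∂[v_0,v_1] = [v_1] − [v_0].
The 7×9 boundary matrix has rank 6 and Smith normal form diag(1,1,1,1,1,1).

Computing H_k = (kernel of ∂_k) / (image of ∂_{k+1}):

  H_0: rank C_0 − rank ∂_1 = 7 − 6 = 1, and the invariant factors of ∂_1 are all 1, so H_0 ≅ Z.
  H_1: rank ker ∂_1 − rank ∂_2 = (9 − 6) − 0 = 3, and there is no ∂_2, so H_1 ≅ Z^3.

As a check, the Euler characteristic is 7 − 9 = -2, which agrees with 1 − 3 = -2.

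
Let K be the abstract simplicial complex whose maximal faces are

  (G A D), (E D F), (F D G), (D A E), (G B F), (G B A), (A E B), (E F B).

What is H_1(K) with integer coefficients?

We work with the vertex ordering A < B < D < E < F < G. The simplices of K, each written with vertices in increasing order, are:

  0-simplices (6): A, B, D, E, F, G
  1-simplices (12): AB, AD, AE, AG, BE, BF, BG, DE, DF, DG, EF, FG
  2-simplices (8): ABE, ABG, ADE, ADG, BEF, BFG, DEF, DFG

giving chain groups C_0 ≅ Z^6, C_1 ≅ Z^12, C_2 ≅ Z^8.

∂_1: C_1 → C_0 sends each edge [p,q] (with p < q) to q − p. For instance
  ∂AD = D − A.
The resulting 6×12 matrix has rank 5, and its Smith normal form has invariant factors (1,1,1,1,1).

The boundary map ∂_2: C_2 → C_1 sends each 2-simplex [p,q,r] to [q,r] − [p,r] + [p,q]. For instance
  ∂ADE = DE − AE + AD,
  ∂BEF = EF − BF + BE.
The resulting 12×8 matrix has rank 7, and its Smith normal form has invariant factors (1,1,1,1,1,1,1).

Now H_k = ker ∂_k / im ∂_{k+1}, so:

  H_1: rank ker ∂_1 − rank ∂_2 = (12 − 5) − 7 = 0, and the invariant factors of ∂_2 are all 1, so H_1 = 0.

(K is a triangulation of the 2-sphere S^2.)

H_1 ≅ 0.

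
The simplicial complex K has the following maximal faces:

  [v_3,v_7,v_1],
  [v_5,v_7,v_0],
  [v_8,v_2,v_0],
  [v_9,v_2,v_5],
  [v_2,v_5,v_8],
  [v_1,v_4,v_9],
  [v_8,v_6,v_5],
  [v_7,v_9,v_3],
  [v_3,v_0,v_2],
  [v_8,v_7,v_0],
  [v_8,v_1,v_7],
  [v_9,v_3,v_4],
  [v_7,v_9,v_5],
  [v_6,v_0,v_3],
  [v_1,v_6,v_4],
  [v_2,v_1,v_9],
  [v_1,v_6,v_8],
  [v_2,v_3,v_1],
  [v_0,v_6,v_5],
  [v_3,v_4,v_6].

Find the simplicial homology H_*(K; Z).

H_0 ≅ Z,  H_1 ≅ Z ⊕ Z/2Z,  H_2 = 0.

K has 10 vertices, 30 edges, 20 triangles.
rank ∂_0 = 0, rank ∂_1 = 9 ⇒ b_0 = 10 − 0 − 9 = 1; all invariant factors of ∂_1 are 1 so no torsion. So H_0 ≅ Z.
rank ∂_1 = 9, rank ∂_2 = 20 ⇒ b_1 = 30 − 9 − 20 = 1; ∂_2 has invariant factor(s) [2] giving torsion. So H_1 ≅ Z ⊕ Z/2Z.
rank ∂_2 = 20, rank ∂_3 = 0 ⇒ b_2 = 20 − 20 − 0 = 0. So H_2 ≅ 0.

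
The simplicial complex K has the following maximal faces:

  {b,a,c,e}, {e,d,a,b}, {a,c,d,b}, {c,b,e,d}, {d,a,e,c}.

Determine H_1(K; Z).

Fix the vertex order a < b < c < d < e and write every simplex with vertices in increasing order. Then dim K = 3 and the simplices of K are:

  0-simplices (5): a, b, c, d, e
  1-simplices (10): ab, ac, ad, ae, bc, bd, be, cd, ce, de
  2-simplices (10): abc, abd, abe, acd, ace, ade, bcd, bce, bde, cde
  3-simplices (5): abcd, abce, abde, acde, bcde

so the chain groups are C_0 ≅ Z^5, C_1 ≅ Z^10, C_2 ≅ Z^10, C_3 ≅ Z^5.

∂_1: C_1 → C_0 maps an edge to its endpoints' difference, ∂[p,q] = q − p. For instance
  ∂bc = c − b.
The 5×10 boundary matrix has rank 4 and Smith normal form diag(1,1,1,1).

∂_2: C_2 → C_1 maps a triangle to the signed sum of its edges. For instance
  ∂abd = bd − ad + ab,
  ∂ade = de − ae + ad.
This gives a 10×10 integer matrix of rank 6; reducing to Smith normal form yields diagonal entries (1,1,1,1,1,1).

The boundary map ∂_3: C_3 → C_2 sends each 3-simplex σ to the alternating sum Σ_i (−1)^i (σ with its i-th vertex removed). For instance
  ∂abce = bce − ace + abe − abc,
  ∂acde = cde − ade + ace − acd.
As a 10×5 matrix over Z this has rank 4, with invariant factors (1,1,1,1).

Reading off H_k = ker ∂_k / im ∂_{k+1}:

  H_1: rank ker ∂_1 − rank ∂_2 = (10 − 4) − 6 = 0, and the invariant factors of ∂_2 are all 1, so H_1 = 0.

(K is a triangulation of the 3-sphere S^3.)

H_1 ≅ 0.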